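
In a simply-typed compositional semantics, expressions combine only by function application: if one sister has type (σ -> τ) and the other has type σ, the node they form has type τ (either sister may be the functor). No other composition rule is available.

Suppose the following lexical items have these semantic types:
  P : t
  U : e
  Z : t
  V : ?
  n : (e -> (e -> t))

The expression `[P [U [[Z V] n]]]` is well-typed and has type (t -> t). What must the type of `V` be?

(t -> ((e -> (e -> t)) -> (e -> (t -> (t -> t)))))

For [P [U [[Z V] n]]] to have type (t -> t) with P of type t, [U [[Z V] n]] must be the function: [U [[Z V] n]] : (t -> (t -> t)).
For [U [[Z V] n]] to have type (t -> (t -> t)) with U of type e, [[Z V] n] must be the function: [[Z V] n] : (e -> (t -> (t -> t))).
For [[Z V] n] to have type (e -> (t -> (t -> t))) with n of type (e -> (e -> t)), [Z V] must be the function: [Z V] : ((e -> (e -> t)) -> (e -> (t -> (t -> t)))).
For [Z V] to have type ((e -> (e -> t)) -> (e -> (t -> (t -> t)))) with Z of type t, V must be the function: V : (t -> ((e -> (e -> t)) -> (e -> (t -> (t -> t))))).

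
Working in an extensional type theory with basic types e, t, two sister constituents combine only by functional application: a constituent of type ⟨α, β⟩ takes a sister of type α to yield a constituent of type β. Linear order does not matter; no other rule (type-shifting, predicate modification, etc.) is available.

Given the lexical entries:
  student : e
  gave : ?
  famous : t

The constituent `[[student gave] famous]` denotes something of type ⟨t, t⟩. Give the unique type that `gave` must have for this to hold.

⟨e, ⟨t, ⟨t, t⟩⟩⟩

[[student gave] famous] is required to be ⟨t, t⟩. famous : t cannot yield ⟨t, t⟩ as functor, so [student gave] : ⟨t, ⟨t, t⟩⟩.
[student gave] is required to be ⟨t, ⟨t, t⟩⟩. student : e cannot yield ⟨t, ⟨t, t⟩⟩ as functor, so gave : ⟨e, ⟨t, ⟨t, t⟩⟩⟩.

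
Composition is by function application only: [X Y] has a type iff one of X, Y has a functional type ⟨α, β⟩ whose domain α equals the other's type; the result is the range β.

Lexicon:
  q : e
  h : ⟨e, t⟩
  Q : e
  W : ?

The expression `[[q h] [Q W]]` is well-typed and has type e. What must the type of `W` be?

For [[q h] [Q W]] to have type e with [q h] of type t, [Q W] must be the function: [Q W] : ⟨t, e⟩.
For [Q W] to have type ⟨t, e⟩ with Q of type e, W must be the function: W : ⟨e, ⟨t, e⟩⟩.

⟨e, ⟨t, e⟩⟩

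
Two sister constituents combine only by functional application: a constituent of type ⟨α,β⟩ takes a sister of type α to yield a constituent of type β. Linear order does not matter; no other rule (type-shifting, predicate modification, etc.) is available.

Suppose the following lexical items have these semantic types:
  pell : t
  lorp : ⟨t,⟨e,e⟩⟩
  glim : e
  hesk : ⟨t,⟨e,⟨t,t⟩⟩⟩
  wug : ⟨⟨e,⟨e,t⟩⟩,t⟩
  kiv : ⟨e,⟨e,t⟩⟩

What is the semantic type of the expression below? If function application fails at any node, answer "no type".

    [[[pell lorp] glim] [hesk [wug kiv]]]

[pell lorp]: lorp is ⟨t,⟨e,e⟩⟩, pell is t; result ⟨e,e⟩.
[[pell lorp] glim]: [pell lorp] is ⟨e,e⟩, glim is e; result e.
[wug kiv]: wug is ⟨⟨e,⟨e,t⟩⟩,t⟩, kiv is ⟨e,⟨e,t⟩⟩; result t.
[hesk [wug kiv]]: hesk is ⟨t,⟨e,⟨t,t⟩⟩⟩, [wug kiv] is t; result ⟨e,⟨t,t⟩⟩.
[[[pell lorp] glim] [hesk [wug kiv]]]: [hesk [wug kiv]] is ⟨e,⟨t,t⟩⟩, [[pell lorp] glim] is e; result ⟨t,t⟩.

⟨t,t⟩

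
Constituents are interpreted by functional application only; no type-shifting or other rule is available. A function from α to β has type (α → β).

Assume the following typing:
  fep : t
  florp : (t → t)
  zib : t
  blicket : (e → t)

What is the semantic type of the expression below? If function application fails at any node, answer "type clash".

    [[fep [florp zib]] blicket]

type clash

[florp zib] — florp of type (t → t) combines with zib of type t: type t.
[fep [florp zib]]: t with t — neither is a function whose domain matches the other; composition fails here.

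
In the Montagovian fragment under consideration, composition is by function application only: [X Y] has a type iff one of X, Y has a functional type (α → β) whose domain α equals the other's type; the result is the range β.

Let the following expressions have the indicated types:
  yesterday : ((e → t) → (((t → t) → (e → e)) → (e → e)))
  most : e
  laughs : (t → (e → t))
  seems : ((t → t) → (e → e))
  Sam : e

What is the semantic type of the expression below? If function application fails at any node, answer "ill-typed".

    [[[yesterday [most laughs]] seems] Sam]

ill-typed

At [most laughs]: neither e nor (t → (e → t)) can take the other as argument; the node is ill-typed.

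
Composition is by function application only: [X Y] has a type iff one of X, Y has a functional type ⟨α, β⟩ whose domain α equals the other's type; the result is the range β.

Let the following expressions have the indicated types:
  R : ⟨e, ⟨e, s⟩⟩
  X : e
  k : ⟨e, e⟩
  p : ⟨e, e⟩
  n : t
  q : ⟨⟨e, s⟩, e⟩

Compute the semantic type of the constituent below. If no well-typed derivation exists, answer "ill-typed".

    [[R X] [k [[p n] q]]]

[R X]: R is ⟨e, ⟨e, s⟩⟩, X is e; result ⟨e, s⟩.
[p n]: ⟨e, e⟩ and t cannot combine by function application — type clash.

ill-typed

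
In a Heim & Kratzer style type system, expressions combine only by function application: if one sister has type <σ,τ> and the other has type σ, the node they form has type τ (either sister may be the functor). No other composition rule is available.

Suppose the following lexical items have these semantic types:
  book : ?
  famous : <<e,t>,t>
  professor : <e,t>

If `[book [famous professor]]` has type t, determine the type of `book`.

<t,t>

At [book [famous professor]] (required: t): [famous professor] is t, which is not a function with range t; hence book is the functor — type <t,t>.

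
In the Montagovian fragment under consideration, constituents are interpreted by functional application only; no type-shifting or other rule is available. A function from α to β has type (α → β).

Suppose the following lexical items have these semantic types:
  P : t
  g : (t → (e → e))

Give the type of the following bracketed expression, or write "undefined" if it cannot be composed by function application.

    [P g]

[P g]: functor g : (t → (e → e)), argument P : t; result (e → e).

(e → e)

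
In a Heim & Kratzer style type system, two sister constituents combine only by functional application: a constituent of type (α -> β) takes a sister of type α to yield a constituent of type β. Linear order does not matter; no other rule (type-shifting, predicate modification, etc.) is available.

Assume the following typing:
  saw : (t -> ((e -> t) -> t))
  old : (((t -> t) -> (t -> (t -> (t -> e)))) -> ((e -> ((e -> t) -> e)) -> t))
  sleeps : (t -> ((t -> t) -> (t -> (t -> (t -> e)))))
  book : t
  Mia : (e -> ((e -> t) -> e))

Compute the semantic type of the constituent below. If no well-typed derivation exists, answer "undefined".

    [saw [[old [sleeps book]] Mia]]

((e -> t) -> t)

At [sleeps book], sleeps : (t -> ((t -> t) -> (t -> (t -> (t -> e))))) takes book : t, giving ((t -> t) -> (t -> (t -> (t -> e)))).
At [old [sleeps book]], old : (((t -> t) -> (t -> (t -> (t -> e)))) -> ((e -> ((e -> t) -> e)) -> t)) takes [sleeps book] : ((t -> t) -> (t -> (t -> (t -> e)))), giving ((e -> ((e -> t) -> e)) -> t).
At [[old [sleeps book]] Mia], [old [sleeps book]] : ((e -> ((e -> t) -> e)) -> t) takes Mia : (e -> ((e -> t) -> e)), giving t.
At [saw [[old [sleeps book]] Mia]], saw : (t -> ((e -> t) -> t)) takes [[old [sleeps book]] Mia] : t, giving ((e -> t) -> t).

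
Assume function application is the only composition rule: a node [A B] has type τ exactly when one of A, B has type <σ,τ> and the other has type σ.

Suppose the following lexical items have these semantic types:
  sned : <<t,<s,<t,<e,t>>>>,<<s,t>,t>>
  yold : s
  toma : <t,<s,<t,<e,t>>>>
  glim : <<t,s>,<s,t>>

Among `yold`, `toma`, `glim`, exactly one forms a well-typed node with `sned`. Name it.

yold : s — sned needs <t,<s,<t,<e,t>>>>; yold needs nothing (atomic); neither fits.
toma — combines: sned : <<t,<s,<t,<e,t>>>>,<<s,t>,t>> takes toma : <t,<s,<t,<e,t>>>> as argument, giving <<s,t>,t>.
glim : <<t,s>,<s,t>> — sned needs <t,<s,<t,<e,t>>>>; glim needs <t,s>; neither fits.

toma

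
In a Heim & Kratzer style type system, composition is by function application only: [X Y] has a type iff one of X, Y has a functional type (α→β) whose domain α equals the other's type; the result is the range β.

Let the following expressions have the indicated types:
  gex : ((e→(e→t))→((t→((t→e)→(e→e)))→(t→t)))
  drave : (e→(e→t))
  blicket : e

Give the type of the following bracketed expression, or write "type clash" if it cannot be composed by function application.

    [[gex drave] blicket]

[gex drave]: ((e→(e→t))→((t→((t→e)→(e→e)))→(t→t))) applied to (e→(e→t)) yields ((t→((t→e)→(e→e)))→(t→t)).
[[gex drave] blicket]: ((t→((t→e)→(e→e)))→(t→t)) and e cannot combine by function application — type clash.

type clash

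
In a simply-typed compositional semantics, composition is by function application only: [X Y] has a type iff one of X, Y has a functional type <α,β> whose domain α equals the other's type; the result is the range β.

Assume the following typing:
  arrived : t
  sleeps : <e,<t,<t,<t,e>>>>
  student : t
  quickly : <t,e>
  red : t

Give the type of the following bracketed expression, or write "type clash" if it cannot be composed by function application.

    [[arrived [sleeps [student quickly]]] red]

<t,e>

[student quickly]: functor quickly : <t,e>, argument student : t; result e.
[sleeps [student quickly]]: functor sleeps : <e,<t,<t,<t,e>>>>, argument [student quickly] : e; result <t,<t,<t,e>>>.
[arrived [sleeps [student quickly]]]: functor [sleeps [student quickly]] : <t,<t,<t,e>>>, argument arrived : t; result <t,<t,e>>.
[[arrived [sleeps [student quickly]]] red]: functor [arrived [sleeps [student quickly]]] : <t,<t,e>>, argument red : t; result <t,e>.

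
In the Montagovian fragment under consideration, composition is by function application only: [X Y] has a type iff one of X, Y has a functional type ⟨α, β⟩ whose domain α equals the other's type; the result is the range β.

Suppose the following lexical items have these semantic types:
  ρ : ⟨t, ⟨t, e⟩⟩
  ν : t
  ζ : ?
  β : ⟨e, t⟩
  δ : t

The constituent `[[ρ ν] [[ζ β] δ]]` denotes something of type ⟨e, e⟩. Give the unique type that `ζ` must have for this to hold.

At [[ρ ν] [[ζ β] δ]] (required: ⟨e, e⟩): [ρ ν] is ⟨t, e⟩, which is not a function with range ⟨e, e⟩; hence [[ζ β] δ] is the functor — type ⟨⟨t, e⟩, ⟨e, e⟩⟩.
At [[ζ β] δ] (required: ⟨⟨t, e⟩, ⟨e, e⟩⟩): δ is t, which is not a function with range ⟨⟨t, e⟩, ⟨e, e⟩⟩; hence [ζ β] is the functor — type ⟨t, ⟨⟨t, e⟩, ⟨e, e⟩⟩⟩.
At [ζ β] (required: ⟨t, ⟨⟨t, e⟩, ⟨e, e⟩⟩⟩): β is ⟨e, t⟩, which is not a function with range ⟨t, ⟨⟨t, e⟩, ⟨e, e⟩⟩⟩; hence ζ is the functor — type ⟨⟨e, t⟩, ⟨t, ⟨⟨t, e⟩, ⟨e, e⟩⟩⟩⟩.

⟨⟨e, t⟩, ⟨t, ⟨⟨t, e⟩, ⟨e, e⟩⟩⟩⟩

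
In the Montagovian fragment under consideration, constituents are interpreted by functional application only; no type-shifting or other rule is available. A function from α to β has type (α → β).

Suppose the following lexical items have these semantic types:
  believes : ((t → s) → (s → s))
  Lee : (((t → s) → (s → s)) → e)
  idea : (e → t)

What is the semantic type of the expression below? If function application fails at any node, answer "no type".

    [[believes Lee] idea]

[believes Lee] — Lee of type (((t → s) → (s → s)) → e) combines with believes of type ((t → s) → (s → s)): type e.
[[believes Lee] idea] — idea of type (e → t) combines with [believes Lee] of type e: type t.

t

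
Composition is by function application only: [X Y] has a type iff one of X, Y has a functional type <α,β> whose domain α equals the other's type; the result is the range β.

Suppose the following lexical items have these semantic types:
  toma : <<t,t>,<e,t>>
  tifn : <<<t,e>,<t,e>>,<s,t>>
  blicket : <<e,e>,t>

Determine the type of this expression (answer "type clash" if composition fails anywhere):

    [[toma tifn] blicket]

[toma tifn]: <<t,t>,<e,t>> and <<<t,e>,<t,e>>,<s,t>> cannot combine by function application — type clash.

type clash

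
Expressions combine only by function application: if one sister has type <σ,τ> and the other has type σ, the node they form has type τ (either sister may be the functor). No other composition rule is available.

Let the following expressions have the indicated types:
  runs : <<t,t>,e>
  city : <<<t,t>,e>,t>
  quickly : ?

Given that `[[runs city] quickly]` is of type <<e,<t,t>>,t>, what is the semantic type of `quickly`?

For [[runs city] quickly] to have type <<e,<t,t>>,t> with [runs city] of type t, quickly must be the function: quickly : <t,<<e,<t,t>>,t>>.

<t,<<e,<t,t>>,t>>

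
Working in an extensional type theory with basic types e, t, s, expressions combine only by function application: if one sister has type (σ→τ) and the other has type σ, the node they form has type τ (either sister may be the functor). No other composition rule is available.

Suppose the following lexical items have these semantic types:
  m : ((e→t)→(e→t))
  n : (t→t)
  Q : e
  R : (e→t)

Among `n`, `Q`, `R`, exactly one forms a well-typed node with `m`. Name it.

R

n : (t→t) — no; m wants (e→t), and n wants t.
Q : e — no; m wants (e→t), and Q wants nothing (atomic).
R — combines: m : ((e→t)→(e→t)) takes R : (e→t) as argument, giving (e→t).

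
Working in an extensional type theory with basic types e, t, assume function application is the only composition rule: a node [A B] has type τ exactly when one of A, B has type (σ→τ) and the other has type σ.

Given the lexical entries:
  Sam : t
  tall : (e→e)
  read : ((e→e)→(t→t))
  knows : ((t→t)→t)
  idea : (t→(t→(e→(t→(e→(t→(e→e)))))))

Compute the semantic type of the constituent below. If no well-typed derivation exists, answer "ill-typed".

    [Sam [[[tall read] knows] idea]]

At [tall read], read : ((e→e)→(t→t)) takes tall : (e→e), giving (t→t).
At [[tall read] knows], knows : ((t→t)→t) takes [tall read] : (t→t), giving t.
At [[[tall read] knows] idea], idea : (t→(t→(e→(t→(e→(t→(e→e))))))) takes [[tall read] knows] : t, giving (t→(e→(t→(e→(t→(e→e)))))).
At [Sam [[[tall read] knows] idea]], [[[tall read] knows] idea] : (t→(e→(t→(e→(t→(e→e)))))) takes Sam : t, giving (e→(t→(e→(t→(e→e))))).

(e→(t→(e→(t→(e→e)))))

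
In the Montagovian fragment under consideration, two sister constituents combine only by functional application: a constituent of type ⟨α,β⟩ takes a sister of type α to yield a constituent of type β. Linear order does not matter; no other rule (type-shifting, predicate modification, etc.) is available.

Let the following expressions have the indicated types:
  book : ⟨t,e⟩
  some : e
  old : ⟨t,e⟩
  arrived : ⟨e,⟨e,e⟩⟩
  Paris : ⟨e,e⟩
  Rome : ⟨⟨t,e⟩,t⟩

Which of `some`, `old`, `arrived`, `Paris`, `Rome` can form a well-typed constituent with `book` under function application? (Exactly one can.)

some : e — no; book wants t, and some wants nothing (atomic).
old : ⟨t,e⟩ — no; book wants t, and old wants t.
arrived : ⟨e,⟨e,e⟩⟩ — no; book wants t, and arrived wants e.
Paris : ⟨e,e⟩ — no; book wants t, and Paris wants e.
Rome — combines: Rome : ⟨⟨t,e⟩,t⟩ takes book : ⟨t,e⟩ as argument, giving t.

Rome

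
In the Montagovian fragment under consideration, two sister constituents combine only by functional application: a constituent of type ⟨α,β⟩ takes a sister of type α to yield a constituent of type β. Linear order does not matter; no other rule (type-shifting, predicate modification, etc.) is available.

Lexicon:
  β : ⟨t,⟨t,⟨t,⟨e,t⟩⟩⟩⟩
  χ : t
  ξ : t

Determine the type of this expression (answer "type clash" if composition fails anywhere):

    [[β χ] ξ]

[β χ]: functor β : ⟨t,⟨t,⟨t,⟨e,t⟩⟩⟩⟩, argument χ : t; result ⟨t,⟨t,⟨e,t⟩⟩⟩.
[[β χ] ξ]: functor [β χ] : ⟨t,⟨t,⟨e,t⟩⟩⟩, argument ξ : t; result ⟨t,⟨e,t⟩⟩.

⟨t,⟨e,t⟩⟩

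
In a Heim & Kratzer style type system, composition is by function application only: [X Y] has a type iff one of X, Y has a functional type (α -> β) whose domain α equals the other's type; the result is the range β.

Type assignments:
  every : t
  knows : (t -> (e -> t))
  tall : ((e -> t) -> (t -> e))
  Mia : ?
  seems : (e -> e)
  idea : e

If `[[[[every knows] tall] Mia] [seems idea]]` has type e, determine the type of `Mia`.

[[[[every knows] tall] Mia] [seems idea]] must have type e. The sister [seems idea] has type e; that is not a function onto e, so [[[every knows] tall] Mia] must be the functor, of type (e -> e).
[[[every knows] tall] Mia] must have type (e -> e). The sister [[every knows] tall] has type (t -> e); that is not a function onto (e -> e), so Mia must be the functor, of type ((t -> e) -> (e -> e)).

((t -> e) -> (e -> e))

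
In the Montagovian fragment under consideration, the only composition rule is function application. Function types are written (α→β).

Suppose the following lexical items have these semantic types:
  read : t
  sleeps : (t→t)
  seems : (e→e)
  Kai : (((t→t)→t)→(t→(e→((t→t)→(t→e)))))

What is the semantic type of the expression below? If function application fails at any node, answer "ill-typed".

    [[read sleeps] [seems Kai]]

ill-typed

[read sleeps]: functor sleeps : (t→t), argument read : t; result t.
At [seems Kai]: neither (e→e) nor (((t→t)→t)→(t→(e→((t→t)→(t→e))))) can take the other as argument; the node is ill-typed.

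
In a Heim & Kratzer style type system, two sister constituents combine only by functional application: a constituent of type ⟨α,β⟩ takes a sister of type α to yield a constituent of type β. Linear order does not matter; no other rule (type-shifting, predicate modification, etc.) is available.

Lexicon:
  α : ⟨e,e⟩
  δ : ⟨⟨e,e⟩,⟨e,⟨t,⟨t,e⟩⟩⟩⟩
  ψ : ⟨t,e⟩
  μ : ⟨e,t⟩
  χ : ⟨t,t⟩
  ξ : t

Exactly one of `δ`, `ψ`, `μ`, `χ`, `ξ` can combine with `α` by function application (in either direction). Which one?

δ — combines: δ : ⟨⟨e,e⟩,⟨e,⟨t,⟨t,e⟩⟩⟩⟩ takes α : ⟨e,e⟩ as argument, giving ⟨e,⟨t,⟨t,e⟩⟩⟩.
ψ : ⟨t,e⟩ — neither side's domain matches the other.
μ : ⟨e,t⟩ — neither side's domain matches the other.
χ : ⟨t,t⟩ — neither side's domain matches the other.
ξ : t — neither side's domain matches the other.

δ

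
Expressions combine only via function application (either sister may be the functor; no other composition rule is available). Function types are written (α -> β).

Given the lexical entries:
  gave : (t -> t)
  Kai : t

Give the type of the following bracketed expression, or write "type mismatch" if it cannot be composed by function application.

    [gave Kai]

t

[gave Kai]: functor gave : (t -> t), argument Kai : t; result t.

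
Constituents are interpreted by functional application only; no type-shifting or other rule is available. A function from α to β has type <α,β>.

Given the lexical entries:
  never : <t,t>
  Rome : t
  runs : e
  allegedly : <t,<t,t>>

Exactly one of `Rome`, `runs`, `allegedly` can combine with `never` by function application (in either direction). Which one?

Rome

Rome — combines: never : <t,t> takes Rome : t as argument, giving t.
runs : e — no; never wants t, and runs wants nothing (atomic).
allegedly : <t,<t,t>> — no; never wants t, and allegedly wants t.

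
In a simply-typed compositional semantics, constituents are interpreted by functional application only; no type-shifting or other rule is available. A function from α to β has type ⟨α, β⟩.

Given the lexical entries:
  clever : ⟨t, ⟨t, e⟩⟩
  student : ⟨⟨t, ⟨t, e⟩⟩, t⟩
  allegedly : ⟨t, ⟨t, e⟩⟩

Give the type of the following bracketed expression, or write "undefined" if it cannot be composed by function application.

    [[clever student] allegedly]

⟨t, e⟩

At [clever student], student : ⟨⟨t, ⟨t, e⟩⟩, t⟩ takes clever : ⟨t, ⟨t, e⟩⟩, giving t.
At [[clever student] allegedly], allegedly : ⟨t, ⟨t, e⟩⟩ takes [clever student] : t, giving ⟨t, e⟩.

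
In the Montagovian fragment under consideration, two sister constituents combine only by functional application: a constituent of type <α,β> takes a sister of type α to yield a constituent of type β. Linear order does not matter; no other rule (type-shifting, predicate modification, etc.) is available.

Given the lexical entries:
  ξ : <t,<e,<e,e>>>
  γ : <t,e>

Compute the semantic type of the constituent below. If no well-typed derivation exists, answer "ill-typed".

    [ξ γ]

ill-typed

[ξ γ]: <t,<e,<e,e>>> and <t,e> cannot combine by function application — type clash.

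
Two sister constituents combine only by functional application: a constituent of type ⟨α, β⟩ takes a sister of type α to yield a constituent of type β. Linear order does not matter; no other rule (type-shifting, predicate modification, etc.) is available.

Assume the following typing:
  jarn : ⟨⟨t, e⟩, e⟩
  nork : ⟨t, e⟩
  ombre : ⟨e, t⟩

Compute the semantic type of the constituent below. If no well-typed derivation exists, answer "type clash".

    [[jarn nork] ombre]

t

[jarn nork]: ⟨⟨t, e⟩, e⟩ applied to ⟨t, e⟩ yields e.
[[jarn nork] ombre]: ⟨e, t⟩ applied to e yields t.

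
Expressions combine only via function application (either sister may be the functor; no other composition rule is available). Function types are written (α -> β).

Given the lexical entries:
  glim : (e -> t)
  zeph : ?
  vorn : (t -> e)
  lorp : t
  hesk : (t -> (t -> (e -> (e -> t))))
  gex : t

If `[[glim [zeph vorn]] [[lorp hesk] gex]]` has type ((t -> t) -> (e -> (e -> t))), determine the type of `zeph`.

For [[glim [zeph vorn]] [[lorp hesk] gex]] to have type ((t -> t) -> (e -> (e -> t))) with [[lorp hesk] gex] of type (e -> (e -> t)), [glim [zeph vorn]] must be the function: [glim [zeph vorn]] : ((e -> (e -> t)) -> ((t -> t) -> (e -> (e -> t)))).
For [glim [zeph vorn]] to have type ((e -> (e -> t)) -> ((t -> t) -> (e -> (e -> t)))) with glim of type (e -> t), [zeph vorn] must be the function: [zeph vorn] : ((e -> t) -> ((e -> (e -> t)) -> ((t -> t) -> (e -> (e -> t))))).
For [zeph vorn] to have type ((e -> t) -> ((e -> (e -> t)) -> ((t -> t) -> (e -> (e -> t))))) with vorn of type (t -> e), zeph must be the function: zeph : ((t -> e) -> ((e -> t) -> ((e -> (e -> t)) -> ((t -> t) -> (e -> (e -> t)))))).

((t -> e) -> ((e -> t) -> ((e -> (e -> t)) -> ((t -> t) -> (e -> (e -> t))))))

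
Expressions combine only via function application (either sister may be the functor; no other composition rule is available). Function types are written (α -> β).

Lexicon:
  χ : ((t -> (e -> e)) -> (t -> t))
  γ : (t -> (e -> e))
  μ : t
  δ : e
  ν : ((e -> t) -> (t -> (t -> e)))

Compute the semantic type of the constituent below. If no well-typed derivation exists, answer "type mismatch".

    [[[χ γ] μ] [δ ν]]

[χ γ]: ((t -> (e -> e)) -> (t -> t)) applied to (t -> (e -> e)) yields (t -> t).
[[χ γ] μ]: (t -> t) applied to t yields t.
[δ ν]: e and ((e -> t) -> (t -> (t -> e))) cannot combine by function application — type clash.

type mismatch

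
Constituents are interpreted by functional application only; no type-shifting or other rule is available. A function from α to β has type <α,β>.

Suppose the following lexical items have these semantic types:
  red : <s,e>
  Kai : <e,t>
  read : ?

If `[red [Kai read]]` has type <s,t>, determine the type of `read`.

<<e,t>,<<s,e>,<s,t>>>

[red [Kai read]] must have type <s,t>. The sister red has type <s,e>; that is not a function onto <s,t>, so [Kai read] must be the functor, of type <<s,e>,<s,t>>.
[Kai read] must have type <<s,e>,<s,t>>. The sister Kai has type <e,t>; that is not a function onto <<s,e>,<s,t>>, so read must be the functor, of type <<e,t>,<<s,e>,<s,t>>>.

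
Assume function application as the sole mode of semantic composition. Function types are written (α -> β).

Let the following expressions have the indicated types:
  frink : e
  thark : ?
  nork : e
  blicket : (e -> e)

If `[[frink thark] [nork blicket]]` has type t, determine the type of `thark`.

(e -> (e -> t))

For [[frink thark] [nork blicket]] to have type t with [nork blicket] of type e, [frink thark] must be the function: [frink thark] : (e -> t).
For [frink thark] to have type (e -> t) with frink of type e, thark must be the function: thark : (e -> (e -> t)).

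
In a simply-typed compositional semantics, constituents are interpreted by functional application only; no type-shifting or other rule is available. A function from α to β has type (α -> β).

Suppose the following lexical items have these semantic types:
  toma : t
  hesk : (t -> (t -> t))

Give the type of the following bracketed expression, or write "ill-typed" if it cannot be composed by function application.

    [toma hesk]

[toma hesk] — hesk of type (t -> (t -> t)) combines with toma of type t: type (t -> t).

(t -> t)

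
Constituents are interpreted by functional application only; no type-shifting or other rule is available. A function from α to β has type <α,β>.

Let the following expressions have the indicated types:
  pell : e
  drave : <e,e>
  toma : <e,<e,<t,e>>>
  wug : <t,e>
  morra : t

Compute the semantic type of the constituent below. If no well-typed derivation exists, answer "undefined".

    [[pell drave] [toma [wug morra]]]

[pell drave]: <e,e> applied to e yields e.
[wug morra]: <t,e> applied to t yields e.
[toma [wug morra]]: <e,<e,<t,e>>> applied to e yields <e,<t,e>>.
[[pell drave] [toma [wug morra]]]: <e,<t,e>> applied to e yields <t,e>.

<t,e>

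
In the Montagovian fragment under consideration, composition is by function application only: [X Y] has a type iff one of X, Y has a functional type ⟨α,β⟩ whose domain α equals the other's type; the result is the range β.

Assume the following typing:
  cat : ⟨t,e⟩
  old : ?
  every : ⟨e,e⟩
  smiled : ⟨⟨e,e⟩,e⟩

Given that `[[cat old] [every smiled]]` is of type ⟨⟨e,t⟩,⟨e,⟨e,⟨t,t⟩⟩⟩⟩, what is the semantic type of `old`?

⟨⟨t,e⟩,⟨e,⟨⟨e,t⟩,⟨e,⟨e,⟨t,t⟩⟩⟩⟩⟩⟩

For [[cat old] [every smiled]] to have type ⟨⟨e,t⟩,⟨e,⟨e,⟨t,t⟩⟩⟩⟩ with [every smiled] of type e, [cat old] must be the function: [cat old] : ⟨e,⟨⟨e,t⟩,⟨e,⟨e,⟨t,t⟩⟩⟩⟩⟩.
For [cat old] to have type ⟨e,⟨⟨e,t⟩,⟨e,⟨e,⟨t,t⟩⟩⟩⟩⟩ with cat of type ⟨t,e⟩, old must be the function: old : ⟨⟨t,e⟩,⟨e,⟨⟨e,t⟩,⟨e,⟨e,⟨t,t⟩⟩⟩⟩⟩⟩.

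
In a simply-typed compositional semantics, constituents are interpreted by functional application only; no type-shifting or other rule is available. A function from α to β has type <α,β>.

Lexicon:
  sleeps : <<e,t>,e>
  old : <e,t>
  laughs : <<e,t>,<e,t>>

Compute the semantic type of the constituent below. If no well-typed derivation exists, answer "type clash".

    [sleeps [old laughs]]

e

[old laughs] — laughs of type <<e,t>,<e,t>> combines with old of type <e,t>: type <e,t>.
[sleeps [old laughs]] — sleeps of type <<e,t>,e> combines with [old laughs] of type <e,t>: type e.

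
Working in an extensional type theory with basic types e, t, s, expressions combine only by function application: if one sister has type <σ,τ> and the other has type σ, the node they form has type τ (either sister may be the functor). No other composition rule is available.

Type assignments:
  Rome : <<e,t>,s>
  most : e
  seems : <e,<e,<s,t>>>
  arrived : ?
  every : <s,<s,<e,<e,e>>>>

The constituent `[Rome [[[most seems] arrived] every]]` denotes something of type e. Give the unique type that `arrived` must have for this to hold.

<<e,<s,t>>,<<s,<s,<e,<e,e>>>>,<<<e,t>,s>,e>>>

[Rome [[[most seems] arrived] every]] must have type e. The sister Rome has type <<e,t>,s>; that is not a function onto e, so [[[most seems] arrived] every] must be the functor, of type <<<e,t>,s>,e>.
[[[most seems] arrived] every] must have type <<<e,t>,s>,e>. The sister every has type <s,<s,<e,<e,e>>>>; that is not a function onto <<<e,t>,s>,e>, so [[most seems] arrived] must be the functor, of type <<s,<s,<e,<e,e>>>>,<<<e,t>,s>,e>>.
[[most seems] arrived] must have type <<s,<s,<e,<e,e>>>>,<<<e,t>,s>,e>>. The sister [most seems] has type <e,<s,t>>; that is not a function onto <<s,<s,<e,<e,e>>>>,<<<e,t>,s>,e>>, so arrived must be the functor, of type <<e,<s,t>>,<<s,<s,<e,<e,e>>>>,<<<e,t>,s>,e>>>.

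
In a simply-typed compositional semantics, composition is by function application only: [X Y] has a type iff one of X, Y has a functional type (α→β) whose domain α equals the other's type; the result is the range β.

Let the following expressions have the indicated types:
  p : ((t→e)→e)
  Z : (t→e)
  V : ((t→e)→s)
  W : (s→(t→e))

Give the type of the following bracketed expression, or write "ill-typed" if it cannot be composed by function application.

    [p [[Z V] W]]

[Z V]: ((t→e)→s) applied to (t→e) yields s.
[[Z V] W]: (s→(t→e)) applied to s yields (t→e).
[p [[Z V] W]]: ((t→e)→e) applied to (t→e) yields e.

e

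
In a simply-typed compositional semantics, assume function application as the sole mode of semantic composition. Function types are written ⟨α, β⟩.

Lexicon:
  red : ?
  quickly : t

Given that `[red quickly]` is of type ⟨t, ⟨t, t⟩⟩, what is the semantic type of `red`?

⟨t, ⟨t, ⟨t, t⟩⟩⟩

At [red quickly] (required: ⟨t, ⟨t, t⟩⟩): quickly is t, which is not a function with range ⟨t, ⟨t, t⟩⟩; hence red is the functor — type ⟨t, ⟨t, ⟨t, t⟩⟩⟩.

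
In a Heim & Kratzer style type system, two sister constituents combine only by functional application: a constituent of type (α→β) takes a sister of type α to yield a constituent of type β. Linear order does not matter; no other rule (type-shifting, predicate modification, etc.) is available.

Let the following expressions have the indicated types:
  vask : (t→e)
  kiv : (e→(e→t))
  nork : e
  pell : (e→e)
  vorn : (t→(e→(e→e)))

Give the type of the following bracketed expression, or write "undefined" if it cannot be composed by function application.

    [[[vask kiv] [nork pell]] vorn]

[vask kiv]: (t→e) and (e→(e→t)) cannot combine by function application — type clash.

undefined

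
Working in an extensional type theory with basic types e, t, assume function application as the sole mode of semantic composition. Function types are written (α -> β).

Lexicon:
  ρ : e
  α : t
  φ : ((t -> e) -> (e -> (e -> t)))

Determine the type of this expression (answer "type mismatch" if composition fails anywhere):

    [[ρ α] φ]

[ρ α]: e and t cannot combine by function application — type clash.

type mismatch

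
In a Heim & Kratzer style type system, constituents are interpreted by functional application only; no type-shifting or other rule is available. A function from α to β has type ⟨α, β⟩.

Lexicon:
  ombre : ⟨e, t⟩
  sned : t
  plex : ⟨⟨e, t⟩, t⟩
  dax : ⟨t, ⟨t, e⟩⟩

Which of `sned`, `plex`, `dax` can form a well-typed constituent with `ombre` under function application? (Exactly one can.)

sned : t — does not combine with ombre.
plex — combines: plex : ⟨⟨e, t⟩, t⟩ takes ombre : ⟨e, t⟩ as argument, giving t.
dax : ⟨t, ⟨t, e⟩⟩ — does not combine with ombre.

plex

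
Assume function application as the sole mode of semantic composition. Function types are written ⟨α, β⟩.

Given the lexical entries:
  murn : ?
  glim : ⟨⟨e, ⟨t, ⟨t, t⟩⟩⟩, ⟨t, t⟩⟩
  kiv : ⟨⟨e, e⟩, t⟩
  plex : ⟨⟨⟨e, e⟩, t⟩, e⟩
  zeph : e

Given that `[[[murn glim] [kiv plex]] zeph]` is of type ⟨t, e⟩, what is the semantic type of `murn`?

⟨⟨⟨e, ⟨t, ⟨t, t⟩⟩⟩, ⟨t, t⟩⟩, ⟨e, ⟨e, ⟨t, e⟩⟩⟩⟩

[[[murn glim] [kiv plex]] zeph] must have type ⟨t, e⟩. The sister zeph has type e; that is not a function onto ⟨t, e⟩, so [[murn glim] [kiv plex]] must be the functor, of type ⟨e, ⟨t, e⟩⟩.
[[murn glim] [kiv plex]] must have type ⟨e, ⟨t, e⟩⟩. The sister [kiv plex] has type e; that is not a function onto ⟨e, ⟨t, e⟩⟩, so [murn glim] must be the functor, of type ⟨e, ⟨e, ⟨t, e⟩⟩⟩.
[murn glim] must have type ⟨e, ⟨e, ⟨t, e⟩⟩⟩. The sister glim has type ⟨⟨e, ⟨t, ⟨t, t⟩⟩⟩, ⟨t, t⟩⟩; that is not a function onto ⟨e, ⟨e, ⟨t, e⟩⟩⟩, so murn must be the functor, of type ⟨⟨⟨e, ⟨t, ⟨t, t⟩⟩⟩, ⟨t, t⟩⟩, ⟨e, ⟨e, ⟨t, e⟩⟩⟩⟩.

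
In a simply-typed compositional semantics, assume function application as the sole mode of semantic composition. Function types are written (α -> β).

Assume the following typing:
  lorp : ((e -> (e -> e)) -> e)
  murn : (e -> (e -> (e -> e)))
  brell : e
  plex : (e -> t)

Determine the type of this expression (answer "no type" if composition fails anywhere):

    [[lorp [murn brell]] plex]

t

At [murn brell], murn : (e -> (e -> (e -> e))) takes brell : e, giving (e -> (e -> e)).
At [lorp [murn brell]], lorp : ((e -> (e -> e)) -> e) takes [murn brell] : (e -> (e -> e)), giving e.
At [[lorp [murn brell]] plex], plex : (e -> t) takes [lorp [murn brell]] : e, giving t.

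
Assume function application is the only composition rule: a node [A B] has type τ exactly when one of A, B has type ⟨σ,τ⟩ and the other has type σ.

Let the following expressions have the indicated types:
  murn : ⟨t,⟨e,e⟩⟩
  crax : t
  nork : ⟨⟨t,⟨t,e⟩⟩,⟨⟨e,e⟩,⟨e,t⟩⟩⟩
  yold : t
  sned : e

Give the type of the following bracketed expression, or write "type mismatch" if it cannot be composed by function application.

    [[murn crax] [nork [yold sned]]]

type mismatch

[murn crax]: murn is ⟨t,⟨e,e⟩⟩, crax is t; result ⟨e,e⟩.
At [yold sned]: neither t nor e can take the other as argument; the node is ill-typed.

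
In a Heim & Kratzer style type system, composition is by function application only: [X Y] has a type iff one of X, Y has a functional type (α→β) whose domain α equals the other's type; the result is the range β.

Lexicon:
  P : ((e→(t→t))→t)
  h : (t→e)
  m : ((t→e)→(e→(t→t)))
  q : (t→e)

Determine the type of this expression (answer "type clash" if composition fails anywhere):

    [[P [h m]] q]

[h m] — m of type ((t→e)→(e→(t→t))) combines with h of type (t→e): type (e→(t→t)).
[P [h m]] — P of type ((e→(t→t))→t) combines with [h m] of type (e→(t→t)): type t.
[[P [h m]] q] — q of type (t→e) combines with [P [h m]] of type t: type e.

e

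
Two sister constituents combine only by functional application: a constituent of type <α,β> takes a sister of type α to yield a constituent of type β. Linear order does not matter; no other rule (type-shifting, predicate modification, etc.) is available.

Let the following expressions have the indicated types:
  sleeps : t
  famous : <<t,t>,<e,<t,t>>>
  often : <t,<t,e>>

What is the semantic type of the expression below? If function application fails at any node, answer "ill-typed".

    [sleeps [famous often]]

At [famous often]: neither <<t,t>,<e,<t,t>>> nor <t,<t,e>> can take the other as argument; the node is ill-typed.

ill-typed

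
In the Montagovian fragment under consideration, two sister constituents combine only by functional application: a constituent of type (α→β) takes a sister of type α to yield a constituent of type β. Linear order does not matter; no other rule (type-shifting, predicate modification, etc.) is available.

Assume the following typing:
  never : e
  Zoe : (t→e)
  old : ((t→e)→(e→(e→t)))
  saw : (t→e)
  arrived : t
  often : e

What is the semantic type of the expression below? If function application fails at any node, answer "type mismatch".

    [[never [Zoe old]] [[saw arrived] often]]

type mismatch

[Zoe old]: functor old : ((t→e)→(e→(e→t))), argument Zoe : (t→e); result (e→(e→t)).
[never [Zoe old]]: functor [Zoe old] : (e→(e→t)), argument never : e; result (e→t).
[saw arrived]: functor saw : (t→e), argument arrived : t; result e.
At [[saw arrived] often]: neither e nor e can take the other as argument; the node is ill-typed.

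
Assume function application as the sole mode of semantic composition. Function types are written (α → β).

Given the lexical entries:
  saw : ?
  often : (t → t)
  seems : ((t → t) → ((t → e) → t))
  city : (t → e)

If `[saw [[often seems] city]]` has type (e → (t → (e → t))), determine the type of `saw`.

(t → (e → (t → (e → t))))

[saw [[often seems] city]] is required to be (e → (t → (e → t))). [[often seems] city] : t cannot yield (e → (t → (e → t))) as functor, so saw : (t → (e → (t → (e → t)))).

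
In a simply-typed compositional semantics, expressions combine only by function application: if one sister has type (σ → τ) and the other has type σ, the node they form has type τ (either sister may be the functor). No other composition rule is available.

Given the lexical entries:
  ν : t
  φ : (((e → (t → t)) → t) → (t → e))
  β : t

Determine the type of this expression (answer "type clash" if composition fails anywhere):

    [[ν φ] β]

type clash

At [ν φ]: neither t nor (((e → (t → t)) → t) → (t → e)) can take the other as argument; the node is ill-typed.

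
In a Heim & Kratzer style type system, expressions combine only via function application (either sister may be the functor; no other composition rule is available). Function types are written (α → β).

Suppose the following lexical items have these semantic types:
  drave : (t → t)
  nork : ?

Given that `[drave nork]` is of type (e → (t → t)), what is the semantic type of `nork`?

At [drave nork] (required: (e → (t → t))): drave is (t → t), which is not a function with range (e → (t → t)); hence nork is the functor — type ((t → t) → (e → (t → t))).

((t → t) → (e → (t → t)))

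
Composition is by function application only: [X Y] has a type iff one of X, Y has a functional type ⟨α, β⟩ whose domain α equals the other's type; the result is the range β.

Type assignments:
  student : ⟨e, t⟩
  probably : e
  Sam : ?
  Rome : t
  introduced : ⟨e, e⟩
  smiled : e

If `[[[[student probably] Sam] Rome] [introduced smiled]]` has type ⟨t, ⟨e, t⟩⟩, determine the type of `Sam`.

⟨t, ⟨t, ⟨e, ⟨t, ⟨e, t⟩⟩⟩⟩⟩

[[[[student probably] Sam] Rome] [introduced smiled]] must have type ⟨t, ⟨e, t⟩⟩. The sister [introduced smiled] has type e; that is not a function onto ⟨t, ⟨e, t⟩⟩, so [[[student probably] Sam] Rome] must be the functor, of type ⟨e, ⟨t, ⟨e, t⟩⟩⟩.
[[[student probably] Sam] Rome] must have type ⟨e, ⟨t, ⟨e, t⟩⟩⟩. The sister Rome has type t; that is not a function onto ⟨e, ⟨t, ⟨e, t⟩⟩⟩, so [[student probably] Sam] must be the functor, of type ⟨t, ⟨e, ⟨t, ⟨e, t⟩⟩⟩⟩.
[[student probably] Sam] must have type ⟨t, ⟨e, ⟨t, ⟨e, t⟩⟩⟩⟩. The sister [student probably] has type t; that is not a function onto ⟨t, ⟨e, ⟨t, ⟨e, t⟩⟩⟩⟩, so Sam must be the functor, of type ⟨t, ⟨t, ⟨e, ⟨t, ⟨e, t⟩⟩⟩⟩⟩.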